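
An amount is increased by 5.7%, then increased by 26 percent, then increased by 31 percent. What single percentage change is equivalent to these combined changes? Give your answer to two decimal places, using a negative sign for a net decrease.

74.47%

A 5.7% increase multiplies by 1.057.
Then a 26% increase: 1.057 × 1.26 = 1.33182.
Then a 31% increase: 1.33182 × 1.31 = 1.7446842.
Overall factor 1.7446842, i.e. 74.47%.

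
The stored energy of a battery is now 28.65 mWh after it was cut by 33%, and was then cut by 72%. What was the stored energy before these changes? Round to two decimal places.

Undoing the 72% decrease: 28.65 ÷ 0.28 ≈ 102.321429.
Undoing the 33% decrease: 102.321429 ÷ 0.67 ≈ 152.72 mWh.

152.72 mWh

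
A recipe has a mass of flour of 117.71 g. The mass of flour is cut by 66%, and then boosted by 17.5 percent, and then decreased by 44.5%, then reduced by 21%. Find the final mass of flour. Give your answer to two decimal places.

Each change multiplies by a factor: 0.34 × 1.175 × 0.555 × 0.79 = 0.175160775.
117.71 × 0.175160775 = 20.61817482525 ≈ 20.62.

20.62 g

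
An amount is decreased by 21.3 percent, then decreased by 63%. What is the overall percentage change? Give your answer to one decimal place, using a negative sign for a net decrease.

-70.9%

A 21.3% decrease multiplies by 0.787.
Then a 63% decrease: 0.787 × 0.37 = 0.29119.
Overall factor 0.29119, i.e. -70.9%.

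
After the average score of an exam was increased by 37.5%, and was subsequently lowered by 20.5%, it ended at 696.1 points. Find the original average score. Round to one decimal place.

The overall multiplier applied was 1.375 × 0.795 = 1.093125.
So the original average score was 696.1 ÷ 1.093125 ≈ 636.8 points.

636.8 points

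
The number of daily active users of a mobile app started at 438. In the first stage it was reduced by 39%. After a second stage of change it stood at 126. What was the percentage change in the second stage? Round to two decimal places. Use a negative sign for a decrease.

After the first stage: 438 × 0.61 = 267.18.
Second-stage multiplier: 126 ÷ 267.18 ≈ 0.471592.
That is a change of -52.84%.

-52.84%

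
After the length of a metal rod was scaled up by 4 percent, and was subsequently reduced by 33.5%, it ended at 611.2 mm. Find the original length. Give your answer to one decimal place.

Undoing the 33.5% decrease: 611.2 ÷ 0.665 ≈ 919.097744.
Undoing the 4% increase: 919.097744 ÷ 1.04 ≈ 883.7 mm.

883.7 mm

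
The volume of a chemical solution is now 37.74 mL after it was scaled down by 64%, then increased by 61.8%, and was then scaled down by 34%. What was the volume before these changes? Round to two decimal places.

The overall multiplier applied was 0.36 × 1.618 × 0.66 = 0.3844368.
So the original volume was 37.74 ÷ 0.3844368 ≈ 98.17 mL.

98.17 mL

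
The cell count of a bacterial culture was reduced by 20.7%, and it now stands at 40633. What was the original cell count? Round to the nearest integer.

51240

The overall multiplier applied was 0.793.
So the original cell count was 40633 ÷ 0.793 ≈ 51240.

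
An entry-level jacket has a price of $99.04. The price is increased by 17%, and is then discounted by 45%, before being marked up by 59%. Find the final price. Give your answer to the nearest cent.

$101.33

Each change multiplies by a factor: 1.17 × 0.55 × 1.59 = 1.023165.
$99.04 × 1.023165 = $101.3342616 ≈ $101.33.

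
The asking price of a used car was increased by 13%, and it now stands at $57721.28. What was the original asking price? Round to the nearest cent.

$51080.78

The overall multiplier applied was 1.13.
So the original asking price was $57721.28 ÷ 1.13 ≈ $51080.78.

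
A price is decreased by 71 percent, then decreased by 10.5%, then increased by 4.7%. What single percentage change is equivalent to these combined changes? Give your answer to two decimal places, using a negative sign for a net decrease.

-72.83%

A 71% decrease multiplies by 0.29.
Then a 10.5% decrease: 0.29 × 0.895 = 0.25955.
Then a 4.7% increase: 0.25955 × 1.047 = 0.27174885.
Overall factor 0.27174885, i.e. -72.83%.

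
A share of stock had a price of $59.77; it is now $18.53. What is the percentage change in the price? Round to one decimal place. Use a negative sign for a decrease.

Change: $18.53 − $59.77 = -$41.24.
Relative to the original: -$41.24 ÷ $59.77 ≈ -69.0%.

-69.0%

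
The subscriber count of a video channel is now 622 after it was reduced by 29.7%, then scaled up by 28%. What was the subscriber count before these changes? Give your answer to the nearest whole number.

Undoing the 28% increase: 622 ÷ 1.28 = 485.9375.
Undoing the 29.7% decrease: 485.9375 ÷ 0.703 ≈ 691.

691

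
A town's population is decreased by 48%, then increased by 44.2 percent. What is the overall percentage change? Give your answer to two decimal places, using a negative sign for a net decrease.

The combined multiplier is 0.52 × 1.442 = 0.74984.
That corresponds to a decrease of 25.02%.

-25.02%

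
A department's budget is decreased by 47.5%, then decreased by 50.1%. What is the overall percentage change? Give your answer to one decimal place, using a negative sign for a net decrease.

-73.8%

A 47.5% decrease multiplies by 0.525.
Then a 50.1% decrease: 0.525 × 0.499 = 0.261975.
Overall factor 0.261975, i.e. -73.8%.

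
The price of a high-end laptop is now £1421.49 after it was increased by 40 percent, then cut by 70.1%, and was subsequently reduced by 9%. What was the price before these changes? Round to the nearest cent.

Undoing the 9% decrease: £1421.49 ÷ 0.91 ≈ £1562.076923.
Undoing the 70.1% decrease: £1562.076923 ÷ 0.299 ≈ £5224.337535.
Undoing the 40% increase: £5224.337535 ÷ 1.4 ≈ £3731.67.

£3731.67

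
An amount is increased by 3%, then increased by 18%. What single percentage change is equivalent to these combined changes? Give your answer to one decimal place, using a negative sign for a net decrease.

21.5%

A 3% increase multiplies by 1.03.
Then an 18% increase: 1.03 × 1.18 = 1.2154.
Overall factor 1.2154, i.e. 21.5%.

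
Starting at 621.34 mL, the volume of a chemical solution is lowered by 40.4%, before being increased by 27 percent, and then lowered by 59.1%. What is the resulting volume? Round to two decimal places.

192.35 mL

40.4% decrease: 621.34 × 0.596 = 370.31864.
27% increase: 370.31864 × 1.27 = 470.3046728.
After the 59.1% decrease: 470.3046728 × 0.409 = 192.3546111752 ≈ 192.35.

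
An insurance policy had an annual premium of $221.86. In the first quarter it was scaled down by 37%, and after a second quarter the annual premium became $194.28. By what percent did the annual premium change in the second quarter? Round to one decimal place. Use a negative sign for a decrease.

39.0%

After the first quarter: $221.86 × 0.63 = $139.7718.
Second-quarter multiplier: $194.28 ÷ $139.7718 ≈ 1.38998.
That is a change of 39.0%.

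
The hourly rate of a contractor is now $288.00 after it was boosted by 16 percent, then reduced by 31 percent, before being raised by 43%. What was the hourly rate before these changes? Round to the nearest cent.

$251.62

The overall multiplier applied was 1.16 × 0.69 × 1.43 = 1.144572.
So the original hourly rate was $288.00 ÷ 1.144572 ≈ $251.62.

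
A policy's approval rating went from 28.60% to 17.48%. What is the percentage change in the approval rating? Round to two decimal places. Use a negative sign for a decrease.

-38.88%

The change is 17.48 − 28.60 = -11.12 percentage points.
Relative to the original 28.60%, that is -11.12 ÷ 28.60 ≈ -38.88%.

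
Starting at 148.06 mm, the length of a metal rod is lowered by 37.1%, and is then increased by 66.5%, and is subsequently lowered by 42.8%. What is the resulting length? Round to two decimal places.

88.69 mm

Each change multiplies by a factor: 0.629 × 1.665 × 0.572 = 0.59904702.
148.06 × 0.59904702 = 88.6949017812 ≈ 88.69.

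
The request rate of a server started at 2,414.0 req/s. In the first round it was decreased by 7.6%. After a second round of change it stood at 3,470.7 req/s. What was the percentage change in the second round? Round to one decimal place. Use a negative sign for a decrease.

After the first round: 2,414.0 × 0.924 = 2230.536.
Second-round multiplier: 3,470.7 ÷ 2230.536 ≈ 1.55599.
That is a change of 55.6%.

55.6%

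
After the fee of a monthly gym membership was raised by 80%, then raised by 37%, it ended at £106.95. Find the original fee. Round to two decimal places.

£43.37

Undoing the 37% increase: £106.95 ÷ 1.37 ≈ £78.065693.
Undoing the 80% increase: £78.065693 ÷ 1.8 ≈ £43.37.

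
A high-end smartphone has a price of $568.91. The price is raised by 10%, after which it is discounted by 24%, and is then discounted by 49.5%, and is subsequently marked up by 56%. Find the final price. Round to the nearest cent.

Apply the 10% increase: $568.91 × 1.1 = $625.801.
After the 24% decrease: $625.801 × 0.76 = $475.60876.
After the 49.5% decrease: $475.60876 × 0.505 = $240.1824238.
After the 56% increase: $240.1824238 × 1.56 = $374.684581128 ≈ $374.68.

$374.68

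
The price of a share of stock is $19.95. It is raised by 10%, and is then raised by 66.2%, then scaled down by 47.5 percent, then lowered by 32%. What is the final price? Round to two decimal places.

$13.02

Each change multiplies by a factor: 1.1 × 1.662 × 0.525 × 0.68 = 0.6526674.
$19.95 × 0.6526674 = $13.02071463 ≈ $13.02.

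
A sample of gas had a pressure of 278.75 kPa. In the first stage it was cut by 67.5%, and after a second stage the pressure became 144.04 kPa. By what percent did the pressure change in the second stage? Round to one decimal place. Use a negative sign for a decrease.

59.0%

After the first stage: 278.75 × 0.325 = 90.59375.
Second-stage multiplier: 144.04 ÷ 90.59375 ≈ 1.58996.
That is a change of 59.0%.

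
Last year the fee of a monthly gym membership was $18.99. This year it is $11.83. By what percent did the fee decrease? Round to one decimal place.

Change: $11.83 − $18.99 = -$7.16.
Relative to the original: -$7.16 ÷ $18.99 ≈ -37.7%.
So the fee decreased by 37.7%.

37.7%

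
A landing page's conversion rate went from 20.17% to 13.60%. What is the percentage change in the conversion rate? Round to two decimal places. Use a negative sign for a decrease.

-32.57%

The change is 13.60 − 20.17 = -6.57 percentage points.
Relative to the original 20.17%, that is -6.57 ÷ 20.17 ≈ -32.57%.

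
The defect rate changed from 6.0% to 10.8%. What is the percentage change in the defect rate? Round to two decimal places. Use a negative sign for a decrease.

The change is 10.8 − 6.0 = 4.8 percentage points.
Relative to the original 6.0%, that is 4.8 ÷ 6.0 = 80.00%.

80.00%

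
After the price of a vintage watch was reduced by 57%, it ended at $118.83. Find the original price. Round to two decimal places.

The overall multiplier applied was 0.43.
So the original price was $118.83 ÷ 0.43 ≈ $276.35.

$276.35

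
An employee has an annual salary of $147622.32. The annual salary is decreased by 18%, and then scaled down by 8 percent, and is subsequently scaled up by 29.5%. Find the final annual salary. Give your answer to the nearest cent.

Each change multiplies by a factor: 0.82 × 0.92 × 1.295 = 0.976948.
$147622.32 × 0.976948 = $144219.33027936 ≈ $144219.33.

$144219.33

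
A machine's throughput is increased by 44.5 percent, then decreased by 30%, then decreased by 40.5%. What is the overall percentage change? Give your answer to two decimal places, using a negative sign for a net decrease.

The combined multiplier is 1.445 × 0.7 × 0.595 = 0.6018425.
That corresponds to a decrease of 39.82%.

-39.82%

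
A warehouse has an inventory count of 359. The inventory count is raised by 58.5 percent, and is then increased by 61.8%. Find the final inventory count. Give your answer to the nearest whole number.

921

58.5% increase: 359 × 1.585 = 569.015.
After the 61.8% increase: 569.015 × 1.618 = 920.66627 ≈ 921.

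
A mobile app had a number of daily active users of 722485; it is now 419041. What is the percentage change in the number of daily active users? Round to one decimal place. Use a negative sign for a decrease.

Change: 419041 − 722485 = -303444.
Relative to the original: -303444 ÷ 722485 ≈ -42.0%.

-42.0%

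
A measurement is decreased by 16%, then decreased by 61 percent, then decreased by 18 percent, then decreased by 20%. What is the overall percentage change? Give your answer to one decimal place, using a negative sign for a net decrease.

A 16% decrease multiplies by 0.84.
Then a 61% decrease: 0.84 × 0.39 = 0.3276.
Then an 18% decrease: 0.3276 × 0.82 = 0.268632.
Then a 20% decrease: 0.268632 × 0.8 = 0.2149056.
Overall factor 0.2149056, i.e. -78.5%.

-78.5%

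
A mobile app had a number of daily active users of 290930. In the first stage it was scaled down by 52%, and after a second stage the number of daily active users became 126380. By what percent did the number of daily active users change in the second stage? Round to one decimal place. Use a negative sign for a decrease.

After the first stage: 290930 × 0.48 = 139646.4.
Second-stage multiplier: 126380 ÷ 139646.4 ≈ 0.905.
That is a change of -9.5%.

-9.5%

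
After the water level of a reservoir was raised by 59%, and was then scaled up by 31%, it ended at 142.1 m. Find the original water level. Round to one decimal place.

68.2 m

The overall multiplier applied was 1.59 × 1.31 = 2.0829.
So the original water level was 142.1 ÷ 2.0829 ≈ 68.2 m.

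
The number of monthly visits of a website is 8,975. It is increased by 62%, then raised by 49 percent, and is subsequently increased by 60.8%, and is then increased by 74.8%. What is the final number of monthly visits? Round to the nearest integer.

Each change multiplies by a factor: 1.62 × 1.49 × 1.608 × 1.748 = 6.7846704192.
8,975 × 6.7846704192 = 60892.41701232 ≈ 60,892.

60,892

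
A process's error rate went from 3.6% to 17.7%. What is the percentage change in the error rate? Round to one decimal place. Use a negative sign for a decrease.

391.7%

The change is 17.7 − 3.6 = 14.1 percentage points.
Relative to the original 3.6%, that is 14.1 ÷ 3.6 ≈ 391.7%.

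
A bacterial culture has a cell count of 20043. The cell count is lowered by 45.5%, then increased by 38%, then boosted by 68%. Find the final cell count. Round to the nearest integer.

25325

After the 45.5% decrease: 20043 × 0.545 = 10923.435.
After the 38% increase: 10923.435 × 1.38 = 15074.3403.
Apply the 68% increase: 15074.3403 × 1.68 = 25324.891704 ≈ 25325.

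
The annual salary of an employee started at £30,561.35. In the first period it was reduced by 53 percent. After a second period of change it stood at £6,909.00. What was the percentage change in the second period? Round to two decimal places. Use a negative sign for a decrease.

-51.90%

After the first period: £30,561.35 × 0.47 = £14363.8345.
Second-period multiplier: £6,909.00 ÷ £14363.8345 ≈ 0.481.
That is a change of -51.90%.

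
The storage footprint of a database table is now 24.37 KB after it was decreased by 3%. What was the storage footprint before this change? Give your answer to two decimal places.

25.12 KB

The overall multiplier applied was 0.97.
So the original storage footprint was 24.37 ÷ 0.97 ≈ 25.12 KB.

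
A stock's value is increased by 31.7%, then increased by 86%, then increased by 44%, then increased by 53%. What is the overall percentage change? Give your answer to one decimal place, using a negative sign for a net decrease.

439.7%

The combined multiplier is 1.317 × 1.86 × 1.44 × 1.53 = 5.397002784.
That corresponds to an increase of 439.7%.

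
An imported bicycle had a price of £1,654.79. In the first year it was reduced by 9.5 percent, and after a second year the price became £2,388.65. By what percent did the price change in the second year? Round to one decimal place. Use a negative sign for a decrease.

59.5%

After the first year: £1,654.79 × 0.905 = £1497.58495.
Second-year multiplier: £2,388.65 ÷ £1497.58495 ≈ 1.595.
That is a change of 59.5%.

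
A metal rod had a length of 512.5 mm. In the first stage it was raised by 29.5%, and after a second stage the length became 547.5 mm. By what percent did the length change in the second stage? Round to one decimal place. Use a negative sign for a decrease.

After the first stage: 512.5 × 1.295 = 663.6875.
Second-stage multiplier: 547.5 ÷ 663.6875 ≈ 0.82494.
That is a change of -17.5%.

-17.5%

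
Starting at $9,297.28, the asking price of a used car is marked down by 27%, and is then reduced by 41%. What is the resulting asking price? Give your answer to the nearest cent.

After the 27% decrease: $9,297.28 × 0.73 = $6787.0144.
Apply the 41% decrease: $6787.0144 × 0.59 = $4004.338496 ≈ $4,004.34.

$4,004.34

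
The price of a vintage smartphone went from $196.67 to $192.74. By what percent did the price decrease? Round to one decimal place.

2.0%

Change: $192.74 − $196.67 = -$3.93.
Relative to the original: -$3.93 ÷ $196.67 ≈ -2.0%.
So the price decreased by 2.0%.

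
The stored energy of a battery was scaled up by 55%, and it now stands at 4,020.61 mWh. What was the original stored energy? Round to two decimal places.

2,593.94 mWh

The overall multiplier applied was 1.55.
So the original stored energy was 4,020.61 ÷ 1.55 ≈ 2,593.94 mWh.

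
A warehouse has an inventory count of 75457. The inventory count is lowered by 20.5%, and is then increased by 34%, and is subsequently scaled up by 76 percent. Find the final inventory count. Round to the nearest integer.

Apply the 20.5% decrease: 75457 × 0.795 = 59988.315.
After the 34% increase: 59988.315 × 1.34 = 80384.3421.
After the 76% increase: 80384.3421 × 1.76 = 141476.442096 ≈ 141476.

141476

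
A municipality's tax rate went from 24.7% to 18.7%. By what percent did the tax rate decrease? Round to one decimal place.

The change is 18.7 − 24.7 = -6.0 percentage points.
Relative to the original 24.7%, that is -6.0 ÷ 24.7 ≈ -24.3%.
So the tax rate fell by 24.3%.

24.3%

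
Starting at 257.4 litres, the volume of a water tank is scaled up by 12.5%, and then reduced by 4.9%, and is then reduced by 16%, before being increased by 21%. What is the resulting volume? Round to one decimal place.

279.9 litres

12.5% increase: 257.4 × 1.125 = 289.575.
Apply the 4.9% decrease: 289.575 × 0.951 = 275.385825.
16% decrease: 275.385825 × 0.84 = 231.324093.
Apply the 21% increase: 231.324093 × 1.21 = 279.90215253 ≈ 279.9.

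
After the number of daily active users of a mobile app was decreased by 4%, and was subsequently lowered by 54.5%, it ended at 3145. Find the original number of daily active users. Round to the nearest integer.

Undoing the 54.5% decrease: 3145 ÷ 0.455 ≈ 6912.087912.
Undoing the 4% decrease: 6912.087912 ÷ 0.96 ≈ 7200.

7200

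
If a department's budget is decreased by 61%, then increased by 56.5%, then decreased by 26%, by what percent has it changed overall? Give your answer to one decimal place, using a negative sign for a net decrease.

-54.8%

A 61% decrease multiplies by 0.39.
Then a 56.5% increase: 0.39 × 1.565 = 0.61035.
Then a 26% decrease: 0.61035 × 0.74 = 0.451659.
Overall factor 0.451659, i.e. -54.8%.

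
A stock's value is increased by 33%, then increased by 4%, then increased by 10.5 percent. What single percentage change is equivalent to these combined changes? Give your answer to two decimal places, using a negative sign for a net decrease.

52.84%

A 33% increase multiplies by 1.33.
Then a 4% increase: 1.33 × 1.04 = 1.3832.
Then a 10.5% increase: 1.3832 × 1.105 = 1.528436.
Overall factor 1.528436, i.e. 52.84%.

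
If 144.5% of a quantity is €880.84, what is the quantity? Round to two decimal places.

€880.84 ÷ 1.445 ≈ €609.58.

€609.58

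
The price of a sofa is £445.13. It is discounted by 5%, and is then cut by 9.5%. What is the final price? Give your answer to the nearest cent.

After the 5% decrease: £445.13 × 0.95 = £422.8735.
After the 9.5% decrease: £422.8735 × 0.905 = £382.7005175 ≈ £382.70.

£382.70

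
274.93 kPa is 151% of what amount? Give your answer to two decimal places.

182.07 kPa

274.93 kPa ÷ 1.51 ≈ 182.07 kPa.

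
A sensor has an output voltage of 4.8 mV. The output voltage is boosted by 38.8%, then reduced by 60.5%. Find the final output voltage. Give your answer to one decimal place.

Each change multiplies by a factor: 1.388 × 0.395 = 0.54826.
4.8 × 0.54826 = 2.631648 ≈ 2.6.

2.6 mV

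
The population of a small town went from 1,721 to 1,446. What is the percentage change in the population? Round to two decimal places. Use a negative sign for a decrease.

Change: 1,446 − 1,721 = -275.
Relative to the original: -275 ÷ 1,721 ≈ -15.98%.

-15.98%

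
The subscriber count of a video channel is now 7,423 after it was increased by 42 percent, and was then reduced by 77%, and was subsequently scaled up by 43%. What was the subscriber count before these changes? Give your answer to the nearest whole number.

15,894

The overall multiplier applied was 1.42 × 0.23 × 1.43 = 0.467038.
So the original subscriber count was 7,423 ÷ 0.467038 ≈ 15,894.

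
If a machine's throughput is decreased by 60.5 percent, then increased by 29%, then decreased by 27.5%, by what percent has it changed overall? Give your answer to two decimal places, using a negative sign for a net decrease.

A 60.5% decrease multiplies by 0.395.
Then a 29% increase: 0.395 × 1.29 = 0.50955.
Then a 27.5% decrease: 0.50955 × 0.725 = 0.36942375.
Overall factor 0.36942375, i.e. -63.06%.

-63.06%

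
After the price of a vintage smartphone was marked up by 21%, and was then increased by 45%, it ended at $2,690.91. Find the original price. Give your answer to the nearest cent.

The overall multiplier applied was 1.21 × 1.45 = 1.7545.
So the original price was $2,690.91 ÷ 1.7545 ≈ $1,533.72.

$1,533.72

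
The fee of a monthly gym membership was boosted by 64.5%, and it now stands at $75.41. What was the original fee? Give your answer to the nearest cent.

The overall multiplier applied was 1.645.
So the original fee was $75.41 ÷ 1.645 ≈ $45.84.

$45.84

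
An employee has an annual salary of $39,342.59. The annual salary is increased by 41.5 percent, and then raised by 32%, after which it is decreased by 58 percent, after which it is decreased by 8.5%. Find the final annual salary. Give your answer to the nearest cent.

$28,239.94

41.5% increase: $39,342.59 × 1.415 = $55669.76485.
Apply the 32% increase: $55669.76485 × 1.32 = $73484.089602.
After the 58% decrease: $73484.089602 × 0.42 = $30863.31763284.
After the 8.5% decrease: $30863.31763284 × 0.915 = $28239.9356340486 ≈ $28,239.94.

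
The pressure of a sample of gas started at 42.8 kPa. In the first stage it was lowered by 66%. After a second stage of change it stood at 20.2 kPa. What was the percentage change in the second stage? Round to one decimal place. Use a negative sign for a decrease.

After the first stage: 42.8 × 0.34 = 14.552.
Second-stage multiplier: 20.2 ÷ 14.552 ≈ 1.38813.
That is a change of 38.8%.

38.8%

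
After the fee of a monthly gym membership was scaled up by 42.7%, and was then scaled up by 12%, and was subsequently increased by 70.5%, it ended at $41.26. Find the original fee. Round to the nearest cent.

Undoing the 70.5% increase: $41.26 ÷ 1.705 ≈ $24.199413.
Undoing the 12% increase: $24.199413 ÷ 1.12 ≈ $21.606619.
Undoing the 42.7% increase: $21.606619 ÷ 1.427 ≈ $15.14.

$15.14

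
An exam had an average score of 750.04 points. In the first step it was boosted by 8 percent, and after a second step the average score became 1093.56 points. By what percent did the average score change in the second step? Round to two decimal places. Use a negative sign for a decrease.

35.00%

After the first step: 750.04 × 1.08 = 810.0432.
Second-step multiplier: 1093.56 ÷ 810.0432 ≈ 1.350002.
That is a change of 35.00%.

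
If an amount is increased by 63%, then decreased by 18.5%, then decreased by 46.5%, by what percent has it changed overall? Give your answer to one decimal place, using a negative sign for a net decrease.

-28.9%

The combined multiplier is 1.63 × 0.815 × 0.535 = 0.71072075.
That corresponds to a decrease of 28.9%.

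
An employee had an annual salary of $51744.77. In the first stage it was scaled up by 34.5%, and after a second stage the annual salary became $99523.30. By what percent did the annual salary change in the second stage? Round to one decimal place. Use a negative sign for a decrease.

After the first stage: $51744.77 × 1.345 = $69596.71565.
Second-stage multiplier: $99523.30 ÷ $69596.71565 ≈ 1.43.
That is a change of 43.0%.

43.0%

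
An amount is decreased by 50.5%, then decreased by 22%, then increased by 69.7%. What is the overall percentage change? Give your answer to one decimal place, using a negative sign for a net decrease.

The combined multiplier is 0.495 × 0.78 × 1.697 = 0.6552117.
That corresponds to a decrease of 34.5%.

-34.5%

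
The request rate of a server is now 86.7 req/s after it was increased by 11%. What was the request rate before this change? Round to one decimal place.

The overall multiplier applied was 1.11.
So the original request rate was 86.7 ÷ 1.11 ≈ 78.1 req/s.

78.1 req/s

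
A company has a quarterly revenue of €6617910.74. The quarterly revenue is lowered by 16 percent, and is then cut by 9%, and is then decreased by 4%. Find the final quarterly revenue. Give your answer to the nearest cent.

€4856381.73

Each change multiplies by a factor: 0.84 × 0.91 × 0.96 = 0.733824.
€6617910.74 × 0.733824 = €4856381.73086976 ≈ €4856381.73.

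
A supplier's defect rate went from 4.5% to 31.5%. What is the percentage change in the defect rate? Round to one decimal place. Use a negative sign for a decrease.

600.0%

The change is 31.5 − 4.5 = 27.0 percentage points.
Relative to the original 4.5%, that is 27.0 ÷ 4.5 = 600.0%.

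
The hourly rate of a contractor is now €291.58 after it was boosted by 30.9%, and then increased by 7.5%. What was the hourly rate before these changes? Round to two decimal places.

€207.21

The overall multiplier applied was 1.309 × 1.075 = 1.407175.
So the original hourly rate was €291.58 ÷ 1.407175 ≈ €207.21.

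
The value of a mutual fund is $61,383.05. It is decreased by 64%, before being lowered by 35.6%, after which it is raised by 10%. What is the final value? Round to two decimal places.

$15,654.15

Apply the 64% decrease: $61,383.05 × 0.36 = $22097.898.
35.6% decrease: $22097.898 × 0.644 = $14231.046312.
Apply the 10% increase: $14231.046312 × 1.1 = $15654.1509432 ≈ $15,654.15.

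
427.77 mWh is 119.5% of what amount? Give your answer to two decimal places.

357.97 mWh

427.77 mWh ÷ 1.195 ≈ 357.97 mWh.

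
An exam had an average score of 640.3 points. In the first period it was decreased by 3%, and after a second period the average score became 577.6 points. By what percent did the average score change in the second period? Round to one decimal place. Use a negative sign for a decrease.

After the first period: 640.3 × 0.97 = 621.091.
Second-period multiplier: 577.6 ÷ 621.091 ≈ 0.92998.
That is a change of -7.0%.

-7.0%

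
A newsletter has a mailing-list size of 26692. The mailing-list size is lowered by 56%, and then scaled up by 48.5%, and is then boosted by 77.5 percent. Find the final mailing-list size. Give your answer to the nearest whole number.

30957

56% decrease: 26692 × 0.44 = 11744.48.
After the 48.5% increase: 11744.48 × 1.485 = 17440.5528.
After the 77.5% increase: 17440.5528 × 1.775 = 30956.98122 ≈ 30957.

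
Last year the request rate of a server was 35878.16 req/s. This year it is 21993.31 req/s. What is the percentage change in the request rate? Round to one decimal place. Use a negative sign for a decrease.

Change: 21993.31 − 35878.16 = -13884.85.
Relative to the original: -13884.85 ÷ 35878.16 ≈ -38.7%.

-38.7%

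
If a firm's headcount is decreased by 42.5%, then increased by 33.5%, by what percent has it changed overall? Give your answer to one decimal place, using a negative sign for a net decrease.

A 42.5% decrease multiplies by 0.575.
Then a 33.5% increase: 0.575 × 1.335 = 0.767625.
Overall factor 0.767625, i.e. -23.2%.

-23.2%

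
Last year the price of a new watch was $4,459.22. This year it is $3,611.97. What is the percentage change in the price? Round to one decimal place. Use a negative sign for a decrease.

-19.0%

Change: $3,611.97 − $4,459.22 = -$847.25.
Relative to the original: -$847.25 ÷ $4,459.22 ≈ -19.0%.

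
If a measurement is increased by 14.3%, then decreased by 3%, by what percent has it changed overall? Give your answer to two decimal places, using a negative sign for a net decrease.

The combined multiplier is 1.143 × 0.97 = 1.10871.
That corresponds to an increase of 10.87%.

10.87%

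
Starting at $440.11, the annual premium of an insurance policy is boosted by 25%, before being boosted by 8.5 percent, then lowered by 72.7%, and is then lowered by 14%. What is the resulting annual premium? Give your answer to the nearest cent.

$140.14

Each change multiplies by a factor: 1.25 × 1.085 × 0.273 × 0.86 = 0.318420375.
$440.11 × 0.318420375 = $140.13999124125 ≈ $140.14.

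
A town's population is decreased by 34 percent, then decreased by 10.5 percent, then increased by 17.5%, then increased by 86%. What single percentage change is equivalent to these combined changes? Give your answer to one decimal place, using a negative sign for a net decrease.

29.1%

The combined multiplier is 0.66 × 0.895 × 1.175 × 1.86 = 1.29097485.
That corresponds to an increase of 29.1%.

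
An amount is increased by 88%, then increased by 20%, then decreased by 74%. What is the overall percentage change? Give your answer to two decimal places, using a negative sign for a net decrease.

-41.34%

The combined multiplier is 1.88 × 1.2 × 0.26 = 0.58656.
That corresponds to a decrease of 41.34%.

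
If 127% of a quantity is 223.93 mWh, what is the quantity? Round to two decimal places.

176.32 mWh

223.93 mWh ÷ 1.27 ≈ 176.32 mWh.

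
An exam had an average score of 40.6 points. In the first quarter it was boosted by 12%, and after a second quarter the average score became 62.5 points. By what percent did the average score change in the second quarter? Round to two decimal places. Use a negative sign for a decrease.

After the first quarter: 40.6 × 1.12 = 45.472.
Second-quarter multiplier: 62.5 ÷ 45.472 ≈ 1.374472.
That is a change of 37.45%.

37.45%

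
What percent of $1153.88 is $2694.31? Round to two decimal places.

233.50%

$2694.31 ÷ $1153.88 ≈ 233.50%.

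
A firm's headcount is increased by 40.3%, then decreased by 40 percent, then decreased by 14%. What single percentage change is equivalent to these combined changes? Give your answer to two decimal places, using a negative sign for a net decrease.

-27.61%

The combined multiplier is 1.403 × 0.6 × 0.86 = 0.723948.
That corresponds to a decrease of 27.61%.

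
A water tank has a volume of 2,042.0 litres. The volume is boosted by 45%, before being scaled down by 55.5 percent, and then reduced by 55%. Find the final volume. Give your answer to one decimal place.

45% increase: 2,042.0 × 1.45 = 2960.9.
After the 55.5% decrease: 2960.9 × 0.445 = 1317.6005.
Apply the 55% decrease: 1317.6005 × 0.45 = 592.920225 ≈ 592.9.

592.9 litres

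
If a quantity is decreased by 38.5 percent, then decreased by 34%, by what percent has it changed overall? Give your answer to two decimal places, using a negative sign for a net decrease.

-59.41%

The combined multiplier is 0.615 × 0.66 = 0.4059.
That corresponds to a decrease of 59.41%.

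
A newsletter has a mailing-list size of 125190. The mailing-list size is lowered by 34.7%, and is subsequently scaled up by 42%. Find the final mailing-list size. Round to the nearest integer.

116084

Each change multiplies by a factor: 0.653 × 1.42 = 0.92726.
125190 × 0.92726 = 116083.6794 ≈ 116084.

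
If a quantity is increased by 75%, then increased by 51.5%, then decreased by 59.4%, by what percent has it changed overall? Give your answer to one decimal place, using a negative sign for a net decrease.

The combined multiplier is 1.75 × 1.515 × 0.406 = 1.0764075.
That corresponds to an increase of 7.6%.

7.6%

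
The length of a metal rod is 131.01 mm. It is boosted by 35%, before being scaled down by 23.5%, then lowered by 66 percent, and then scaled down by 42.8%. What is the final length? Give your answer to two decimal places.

35% increase: 131.01 × 1.35 = 176.8635.
Apply the 23.5% decrease: 176.8635 × 0.765 = 135.3005775.
After the 66% decrease: 135.3005775 × 0.34 = 46.00219635.
After the 42.8% decrease: 46.00219635 × 0.572 = 26.3132563122 ≈ 26.31.

26.31 mm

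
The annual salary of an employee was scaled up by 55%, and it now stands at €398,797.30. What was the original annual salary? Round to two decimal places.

€257,288.58

The overall multiplier applied was 1.55.
So the original annual salary was €398,797.30 ÷ 1.55 ≈ €257,288.58.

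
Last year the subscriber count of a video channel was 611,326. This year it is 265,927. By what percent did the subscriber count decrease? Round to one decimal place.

56.5%

Change: 265,927 − 611,326 = -345,399.
Relative to the original: -345,399 ÷ 611,326 ≈ -56.5%.
So the subscriber count decreased by 56.5%.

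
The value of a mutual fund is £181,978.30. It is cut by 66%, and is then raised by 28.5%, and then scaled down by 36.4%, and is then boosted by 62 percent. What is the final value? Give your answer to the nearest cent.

£81,916.95

66% decrease: £181,978.30 × 0.34 = £61872.622.
Apply the 28.5% increase: £61872.622 × 1.285 = £79506.31927.
Apply the 36.4% decrease: £79506.31927 × 0.636 = £50566.01905572.
62% increase: £50566.01905572 × 1.62 = £81916.9508702664 ≈ £81,916.95.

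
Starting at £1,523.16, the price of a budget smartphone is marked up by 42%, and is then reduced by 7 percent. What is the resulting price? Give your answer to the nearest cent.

42% increase: £1,523.16 × 1.42 = £2162.8872.
After the 7% decrease: £2162.8872 × 0.93 = £2011.485096 ≈ £2,011.49.

£2,011.49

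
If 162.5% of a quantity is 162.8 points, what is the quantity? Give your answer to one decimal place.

162.8 points ÷ 1.625 ≈ 100.2 points.

100.2 points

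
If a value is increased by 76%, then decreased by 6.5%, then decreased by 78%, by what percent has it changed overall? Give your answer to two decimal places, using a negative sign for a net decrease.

A 76% increase multiplies by 1.76.
Then a 6.5% decrease: 1.76 × 0.935 = 1.6456.
Then a 78% decrease: 1.6456 × 0.22 = 0.362032.
Overall factor 0.362032, i.e. -63.80%.

-63.80%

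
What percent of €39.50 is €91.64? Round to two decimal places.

232.00%

€91.64 ÷ €39.50 = 232.00%.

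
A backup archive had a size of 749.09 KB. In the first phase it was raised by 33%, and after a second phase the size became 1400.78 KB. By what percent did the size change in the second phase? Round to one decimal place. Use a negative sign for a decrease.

40.6%

After the first phase: 749.09 × 1.33 = 996.2897.
Second-phase multiplier: 1400.78 ÷ 996.2897 ≈ 1.406.
That is a change of 40.6%.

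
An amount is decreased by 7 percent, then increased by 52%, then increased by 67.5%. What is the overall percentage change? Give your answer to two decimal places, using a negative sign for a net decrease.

136.78%

The combined multiplier is 0.93 × 1.52 × 1.675 = 2.36778.
That corresponds to an increase of 136.78%.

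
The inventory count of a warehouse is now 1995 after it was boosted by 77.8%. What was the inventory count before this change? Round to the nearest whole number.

The overall multiplier applied was 1.778.
So the original inventory count was 1995 ÷ 1.778 ≈ 1122.

1122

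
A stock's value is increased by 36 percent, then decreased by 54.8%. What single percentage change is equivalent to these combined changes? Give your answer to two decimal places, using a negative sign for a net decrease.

A 36% increase multiplies by 1.36.
Then a 54.8% decrease: 1.36 × 0.452 = 0.61472.
Overall factor 0.61472, i.e. -38.53%.

-38.53%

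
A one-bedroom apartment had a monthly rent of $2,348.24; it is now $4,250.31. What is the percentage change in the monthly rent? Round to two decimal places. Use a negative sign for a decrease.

81.00%

Change: $4,250.31 − $2,348.24 = $1,902.07.
Relative to the original: $1,902.07 ÷ $2,348.24 ≈ 81.00%.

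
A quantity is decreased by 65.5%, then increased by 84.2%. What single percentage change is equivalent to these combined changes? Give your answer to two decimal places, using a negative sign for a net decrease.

A 65.5% decrease multiplies by 0.345.
Then an 84.2% increase: 0.345 × 1.842 = 0.63549.
Overall factor 0.63549, i.e. -36.45%.

-36.45%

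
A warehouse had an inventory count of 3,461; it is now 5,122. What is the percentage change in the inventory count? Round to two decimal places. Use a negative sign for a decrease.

Change: 5,122 − 3,461 = 1,661.
Relative to the original: 1,661 ÷ 3,461 ≈ 47.99%.

47.99%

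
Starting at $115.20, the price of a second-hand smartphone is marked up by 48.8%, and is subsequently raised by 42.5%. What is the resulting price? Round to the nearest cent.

Each change multiplies by a factor: 1.488 × 1.425 = 2.1204.
$115.20 × 2.1204 = $244.27008 ≈ $244.27.

$244.27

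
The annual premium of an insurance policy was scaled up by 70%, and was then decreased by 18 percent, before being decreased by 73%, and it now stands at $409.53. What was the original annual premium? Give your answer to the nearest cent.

The overall multiplier applied was 1.7 × 0.82 × 0.27 = 0.37638.
So the original annual premium was $409.53 ÷ 0.37638 ≈ $1,088.08.

$1,088.08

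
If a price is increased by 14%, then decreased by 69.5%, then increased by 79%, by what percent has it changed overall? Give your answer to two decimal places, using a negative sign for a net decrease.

A 14% increase multiplies by 1.14.
Then a 69.5% decrease: 1.14 × 0.305 = 0.3477.
Then a 79% increase: 0.3477 × 1.79 = 0.622383.
Overall factor 0.622383, i.e. -37.76%.

-37.76%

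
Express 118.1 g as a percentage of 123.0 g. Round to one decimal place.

118.1 g ÷ 123.0 g ≈ 96.0%.

96.0%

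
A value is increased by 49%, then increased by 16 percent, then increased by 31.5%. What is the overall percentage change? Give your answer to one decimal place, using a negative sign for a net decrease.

A 49% increase multiplies by 1.49.
Then a 16% increase: 1.49 × 1.16 = 1.7284.
Then a 31.5% increase: 1.7284 × 1.315 = 2.272846.
Overall factor 2.272846, i.e. 127.3%.

127.3%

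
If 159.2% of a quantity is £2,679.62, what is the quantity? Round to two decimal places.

£1,683.18

£2,679.62 ÷ 1.592 ≈ £1,683.18.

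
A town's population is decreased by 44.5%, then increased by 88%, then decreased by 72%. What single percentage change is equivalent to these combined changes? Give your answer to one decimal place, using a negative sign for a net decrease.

A 44.5% decrease multiplies by 0.555.
Then an 88% increase: 0.555 × 1.88 = 1.0434.
Then a 72% decrease: 1.0434 × 0.28 = 0.292152.
Overall factor 0.292152, i.e. -70.8%.

-70.8%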